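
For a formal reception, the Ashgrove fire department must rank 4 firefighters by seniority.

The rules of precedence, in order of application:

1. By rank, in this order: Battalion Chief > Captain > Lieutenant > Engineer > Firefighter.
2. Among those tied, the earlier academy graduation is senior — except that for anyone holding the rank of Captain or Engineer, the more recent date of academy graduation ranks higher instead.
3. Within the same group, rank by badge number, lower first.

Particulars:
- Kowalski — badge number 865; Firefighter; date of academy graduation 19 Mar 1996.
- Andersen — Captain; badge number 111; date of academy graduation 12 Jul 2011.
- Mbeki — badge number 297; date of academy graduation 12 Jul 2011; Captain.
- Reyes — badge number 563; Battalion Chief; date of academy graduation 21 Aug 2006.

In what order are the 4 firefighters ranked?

Reyes, Andersen, Mbeki, Kowalski

By rank: Reyes (Battalion Chief); then Andersen and Mbeki (Captain); then Kowalski (Firefighter).
Andersen and Mbeki both have date of academy graduation 12 Jul 2011, so the next rule applies.
Among Andersen and Mbeki, by badge number (lower first): Andersen (111) before Mbeki (297).
Full order: Reyes, Andersen, Mbeki, Kowalski.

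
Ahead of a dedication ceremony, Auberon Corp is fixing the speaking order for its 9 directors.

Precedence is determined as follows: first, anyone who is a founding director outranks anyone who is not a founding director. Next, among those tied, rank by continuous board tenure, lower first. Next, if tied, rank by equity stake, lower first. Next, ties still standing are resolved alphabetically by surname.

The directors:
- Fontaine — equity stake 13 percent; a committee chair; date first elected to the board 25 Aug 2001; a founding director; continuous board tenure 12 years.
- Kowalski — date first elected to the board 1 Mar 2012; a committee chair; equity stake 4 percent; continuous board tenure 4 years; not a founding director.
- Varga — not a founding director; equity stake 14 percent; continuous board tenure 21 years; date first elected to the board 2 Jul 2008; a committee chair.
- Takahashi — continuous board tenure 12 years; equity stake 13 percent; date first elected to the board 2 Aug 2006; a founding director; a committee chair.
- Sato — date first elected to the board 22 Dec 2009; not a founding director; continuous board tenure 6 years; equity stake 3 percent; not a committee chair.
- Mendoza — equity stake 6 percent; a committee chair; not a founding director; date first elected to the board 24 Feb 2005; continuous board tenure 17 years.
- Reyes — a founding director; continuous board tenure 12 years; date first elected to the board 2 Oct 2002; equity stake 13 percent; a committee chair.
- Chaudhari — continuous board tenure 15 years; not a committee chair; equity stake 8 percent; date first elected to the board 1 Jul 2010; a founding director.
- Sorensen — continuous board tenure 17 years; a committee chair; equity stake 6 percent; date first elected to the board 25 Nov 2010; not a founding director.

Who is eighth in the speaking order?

By the first rule: Fontaine, Reyes, Takahashi and Chaudhari (each a founding director); then Kowalski, Sato, Mendoza, Sorensen and Varga (each not a founding director).
Among Fontaine, Reyes, Takahashi and Chaudhari, by continuous board tenure (lower first): Fontaine, Reyes and Takahashi (12 years) before Chaudhari (15 years).
Fontaine, Reyes and Takahashi all have equity stake 13 percent, so the next rule applies.
Among Fontaine, Reyes and Takahashi, alphabetically by surname: Fontaine before Reyes before Takahashi.
Among Kowalski, Sato, Mendoza, Sorensen and Varga, by continuous board tenure (lower first): Kowalski (4 years) before Sato (6 years) before Mendoza and Sorensen (17 years) before Varga (21 years).
Mendoza and Sorensen both have equity stake 6 percent, so the next rule applies.
Among Mendoza and Sorensen, alphabetically by surname: Mendoza before Sorensen.
Order: Fontaine, Reyes, Takahashi, Chaudhari, Kowalski, Sato, Mendoza, Sorensen, Varga.

Sorensen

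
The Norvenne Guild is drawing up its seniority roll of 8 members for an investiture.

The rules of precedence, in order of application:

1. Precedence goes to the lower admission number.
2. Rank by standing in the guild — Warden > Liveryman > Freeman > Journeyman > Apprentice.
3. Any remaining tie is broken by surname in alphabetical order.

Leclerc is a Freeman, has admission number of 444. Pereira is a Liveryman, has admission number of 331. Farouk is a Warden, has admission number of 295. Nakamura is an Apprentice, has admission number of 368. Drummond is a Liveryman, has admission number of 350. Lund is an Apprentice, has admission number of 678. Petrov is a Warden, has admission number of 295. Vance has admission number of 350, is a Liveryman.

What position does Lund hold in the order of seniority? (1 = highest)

8

By admission number (lower first): Farouk and Petrov (both 295); then Pereira (331); then Drummond and Vance (both 350); then Nakamura (368); then Leclerc (444); then Lund (678).
Farouk and Petrov are each Warden, so the next rule applies.
Among Farouk and Petrov, alphabetically by surname: Farouk before Petrov.
Drummond and Vance are each Liveryman, so the next rule applies.
Among Drummond and Vance, alphabetically by surname: Drummond before Vance.
Order: Farouk, Petrov, Pereira, Drummond, Vance, Nakamura, Leclerc, Lund. So position 8.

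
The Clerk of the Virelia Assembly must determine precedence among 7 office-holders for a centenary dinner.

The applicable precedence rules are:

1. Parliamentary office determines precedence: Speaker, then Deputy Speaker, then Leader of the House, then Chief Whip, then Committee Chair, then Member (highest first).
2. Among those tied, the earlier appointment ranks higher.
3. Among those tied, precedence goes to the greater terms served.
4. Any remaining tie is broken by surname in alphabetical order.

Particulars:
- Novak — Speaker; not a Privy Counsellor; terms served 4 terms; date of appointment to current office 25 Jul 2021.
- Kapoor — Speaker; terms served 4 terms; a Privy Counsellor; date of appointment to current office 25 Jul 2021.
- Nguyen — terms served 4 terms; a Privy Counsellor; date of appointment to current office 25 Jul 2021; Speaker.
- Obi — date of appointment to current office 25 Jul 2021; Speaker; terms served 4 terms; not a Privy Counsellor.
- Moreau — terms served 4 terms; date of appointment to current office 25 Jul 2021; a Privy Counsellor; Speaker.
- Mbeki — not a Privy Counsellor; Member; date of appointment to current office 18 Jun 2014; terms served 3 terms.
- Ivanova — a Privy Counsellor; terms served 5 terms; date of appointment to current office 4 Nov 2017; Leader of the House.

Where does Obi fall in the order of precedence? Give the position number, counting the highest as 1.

5

By parliamentary office: Kapoor, Moreau, Nguyen, Novak and Obi (Speaker); then Ivanova (Leader of the House); then Mbeki (Member).
Kapoor, Moreau, Nguyen, Novak and Obi all have date of appointment to current office 25 Jul 2021, so the next rule applies.
Kapoor, Moreau, Nguyen, Novak and Obi all have terms served 4 terms, so the next rule applies.
Among Kapoor, Moreau, Nguyen, Novak and Obi, alphabetically by surname: Kapoor before Moreau before Nguyen before Novak before Obi.
Order: Kapoor, Moreau, Nguyen, Novak, Obi, Ivanova, Mbeki. So position 5.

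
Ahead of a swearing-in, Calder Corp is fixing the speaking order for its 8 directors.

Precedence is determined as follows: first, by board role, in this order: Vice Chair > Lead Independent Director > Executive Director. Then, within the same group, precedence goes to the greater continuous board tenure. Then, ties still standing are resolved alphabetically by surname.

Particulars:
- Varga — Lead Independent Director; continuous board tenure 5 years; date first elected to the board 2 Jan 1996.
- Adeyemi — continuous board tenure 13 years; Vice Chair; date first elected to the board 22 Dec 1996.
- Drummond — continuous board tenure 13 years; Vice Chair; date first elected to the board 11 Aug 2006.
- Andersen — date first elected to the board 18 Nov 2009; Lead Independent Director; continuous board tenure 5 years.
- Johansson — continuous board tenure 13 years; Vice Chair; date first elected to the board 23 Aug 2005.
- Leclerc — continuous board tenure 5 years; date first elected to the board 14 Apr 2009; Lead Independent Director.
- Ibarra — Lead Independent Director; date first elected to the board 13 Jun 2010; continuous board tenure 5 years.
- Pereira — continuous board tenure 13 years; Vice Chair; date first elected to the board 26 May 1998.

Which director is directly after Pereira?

By board role: Adeyemi, Drummond, Johansson and Pereira (Vice Chair); then Andersen, Ibarra, Leclerc and Varga (Lead Independent Director).
Adeyemi, Drummond, Johansson and Pereira all have continuous board tenure 13 years, so the next rule applies.
Among Adeyemi, Drummond, Johansson and Pereira, alphabetically by surname: Adeyemi before Drummond before Johansson before Pereira.
Andersen, Ibarra, Leclerc and Varga all have continuous board tenure 5 years, so the next rule applies.
Among Andersen, Ibarra, Leclerc and Varga, alphabetically by surname: Andersen before Ibarra before Leclerc before Varga.
Order: Adeyemi, Drummond, Johansson, Pereira, Andersen, Ibarra, Leclerc, Varga.

Andersen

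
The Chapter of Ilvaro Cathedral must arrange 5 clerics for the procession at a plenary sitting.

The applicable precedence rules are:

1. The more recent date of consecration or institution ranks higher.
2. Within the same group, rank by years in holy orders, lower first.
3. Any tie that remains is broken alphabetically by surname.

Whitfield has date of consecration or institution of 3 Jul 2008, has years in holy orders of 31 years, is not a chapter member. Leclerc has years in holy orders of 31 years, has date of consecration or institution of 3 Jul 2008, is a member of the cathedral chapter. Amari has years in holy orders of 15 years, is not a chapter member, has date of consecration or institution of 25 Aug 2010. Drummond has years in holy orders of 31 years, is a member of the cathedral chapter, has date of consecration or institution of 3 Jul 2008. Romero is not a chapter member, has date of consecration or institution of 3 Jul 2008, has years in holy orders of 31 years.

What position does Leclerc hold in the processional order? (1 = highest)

By date of consecration or institution (later first): Amari (25 Aug 2010); then Drummond, Leclerc, Romero and Whitfield (each 3 Jul 2008).
Drummond, Leclerc, Romero and Whitfield all have years in holy orders 31 years, so the next rule applies.
Among Drummond, Leclerc, Romero and Whitfield, alphabetically by surname: Drummond before Leclerc before Romero before Whitfield.
Order: Amari, Drummond, Leclerc, Romero, Whitfield. So position 3.

3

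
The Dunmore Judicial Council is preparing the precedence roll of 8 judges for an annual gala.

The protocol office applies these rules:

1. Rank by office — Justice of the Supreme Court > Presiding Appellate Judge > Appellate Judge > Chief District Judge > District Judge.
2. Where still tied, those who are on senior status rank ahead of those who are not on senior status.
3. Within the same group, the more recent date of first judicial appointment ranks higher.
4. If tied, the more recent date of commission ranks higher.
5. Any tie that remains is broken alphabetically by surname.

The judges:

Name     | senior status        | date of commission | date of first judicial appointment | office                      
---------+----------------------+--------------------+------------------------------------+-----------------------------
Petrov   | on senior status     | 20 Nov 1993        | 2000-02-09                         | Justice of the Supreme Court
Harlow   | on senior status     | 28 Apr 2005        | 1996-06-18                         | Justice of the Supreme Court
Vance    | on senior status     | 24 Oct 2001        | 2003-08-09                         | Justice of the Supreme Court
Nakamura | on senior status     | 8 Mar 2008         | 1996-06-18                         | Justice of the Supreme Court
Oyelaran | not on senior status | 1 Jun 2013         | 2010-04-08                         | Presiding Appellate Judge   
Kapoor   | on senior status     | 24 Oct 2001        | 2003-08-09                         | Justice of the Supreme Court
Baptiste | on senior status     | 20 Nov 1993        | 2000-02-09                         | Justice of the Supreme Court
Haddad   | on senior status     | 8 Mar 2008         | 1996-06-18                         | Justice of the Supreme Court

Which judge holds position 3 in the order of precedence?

By office: Kapoor, Vance, Baptiste, Petrov, Haddad, Nakamura and Harlow (Justice of the Supreme Court); then Oyelaran (Presiding Appellate Judge).
Kapoor, Vance, Baptiste, Petrov, Haddad, Nakamura and Harlow are each on senior status, so the next rule applies.
Among Kapoor, Vance, Baptiste, Petrov, Haddad, Nakamura and Harlow, by date of first judicial appointment (later first): Kapoor and Vance (2003-08-09) before Baptiste and Petrov (2000-02-09) before Haddad, Nakamura and Harlow (1996-06-18).
Kapoor and Vance both have date of commission 24 Oct 2001, so the next rule applies.
Among Kapoor and Vance, alphabetically by surname: Kapoor before Vance.
Baptiste and Petrov both have date of commission 20 Nov 1993, so the next rule applies.
Among Baptiste and Petrov, alphabetically by surname: Baptiste before Petrov.
Among Haddad, Nakamura and Harlow, by date of commission (later first): Haddad and Nakamura (8 Mar 2008) before Harlow (28 Apr 2005).
Among Haddad and Nakamura, alphabetically by surname: Haddad before Nakamura.
Order: Kapoor, Vance, Baptiste, Petrov, Haddad, Nakamura, Harlow, Oyelaran.

Baptiste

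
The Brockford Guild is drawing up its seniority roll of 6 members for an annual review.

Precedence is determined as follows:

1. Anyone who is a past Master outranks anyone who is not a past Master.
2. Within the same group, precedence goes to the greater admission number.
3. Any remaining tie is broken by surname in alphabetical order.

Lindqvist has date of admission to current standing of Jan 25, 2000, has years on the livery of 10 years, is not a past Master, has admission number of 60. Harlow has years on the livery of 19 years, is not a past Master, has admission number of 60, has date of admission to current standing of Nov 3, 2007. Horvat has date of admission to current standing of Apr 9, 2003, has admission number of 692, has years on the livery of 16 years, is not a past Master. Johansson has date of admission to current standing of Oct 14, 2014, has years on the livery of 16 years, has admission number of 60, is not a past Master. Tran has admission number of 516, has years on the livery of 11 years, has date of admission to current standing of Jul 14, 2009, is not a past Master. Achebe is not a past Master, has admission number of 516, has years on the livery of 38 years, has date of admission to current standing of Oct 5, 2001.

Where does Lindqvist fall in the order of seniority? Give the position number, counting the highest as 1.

By the first rule: Horvat, Achebe, Tran, Harlow, Johansson and Lindqvist (each not a past Master).
Among Horvat, Achebe, Tran, Harlow, Johansson and Lindqvist, by admission number (higher first): Horvat (692) before Achebe and Tran (516) before Harlow, Johansson and Lindqvist (60).
Among Achebe and Tran, alphabetically by surname: Achebe before Tran.
Among Harlow, Johansson and Lindqvist, alphabetically by surname: Harlow before Johansson before Lindqvist.
Order: Horvat, Achebe, Tran, Harlow, Johansson, Lindqvist. So position 6.

6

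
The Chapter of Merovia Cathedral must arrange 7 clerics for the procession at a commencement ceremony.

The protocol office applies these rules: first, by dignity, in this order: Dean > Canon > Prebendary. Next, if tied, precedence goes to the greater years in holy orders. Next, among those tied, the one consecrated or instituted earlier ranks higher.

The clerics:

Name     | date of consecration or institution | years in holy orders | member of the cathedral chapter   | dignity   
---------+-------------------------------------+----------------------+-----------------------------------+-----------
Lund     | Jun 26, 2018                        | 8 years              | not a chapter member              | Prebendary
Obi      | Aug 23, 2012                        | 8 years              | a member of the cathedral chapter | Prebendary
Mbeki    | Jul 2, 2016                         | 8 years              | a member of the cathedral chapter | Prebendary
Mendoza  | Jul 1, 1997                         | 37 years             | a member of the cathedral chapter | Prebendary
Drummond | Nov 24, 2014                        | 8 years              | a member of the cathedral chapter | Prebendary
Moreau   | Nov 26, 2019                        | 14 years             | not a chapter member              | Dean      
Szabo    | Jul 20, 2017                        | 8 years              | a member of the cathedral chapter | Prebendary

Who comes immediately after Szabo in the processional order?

By dignity: Moreau (Dean); then Mendoza, Obi, Drummond, Mbeki, Szabo and Lund (Prebendary).
Among Mendoza, Obi, Drummond, Mbeki, Szabo and Lund, by years in holy orders (higher first): Mendoza (37 years) before Obi, Drummond, Mbeki, Szabo and Lund (8 years).
Among Obi, Drummond, Mbeki, Szabo and Lund, by date of consecration or institution (earlier first): Obi (Aug 23, 2012) before Drummond (Nov 24, 2014) before Mbeki (Jul 2, 2016) before Szabo (Jul 20, 2017) before Lund (Jun 26, 2018).
Order: Moreau, Mendoza, Obi, Drummond, Mbeki, Szabo, Lund.

Lund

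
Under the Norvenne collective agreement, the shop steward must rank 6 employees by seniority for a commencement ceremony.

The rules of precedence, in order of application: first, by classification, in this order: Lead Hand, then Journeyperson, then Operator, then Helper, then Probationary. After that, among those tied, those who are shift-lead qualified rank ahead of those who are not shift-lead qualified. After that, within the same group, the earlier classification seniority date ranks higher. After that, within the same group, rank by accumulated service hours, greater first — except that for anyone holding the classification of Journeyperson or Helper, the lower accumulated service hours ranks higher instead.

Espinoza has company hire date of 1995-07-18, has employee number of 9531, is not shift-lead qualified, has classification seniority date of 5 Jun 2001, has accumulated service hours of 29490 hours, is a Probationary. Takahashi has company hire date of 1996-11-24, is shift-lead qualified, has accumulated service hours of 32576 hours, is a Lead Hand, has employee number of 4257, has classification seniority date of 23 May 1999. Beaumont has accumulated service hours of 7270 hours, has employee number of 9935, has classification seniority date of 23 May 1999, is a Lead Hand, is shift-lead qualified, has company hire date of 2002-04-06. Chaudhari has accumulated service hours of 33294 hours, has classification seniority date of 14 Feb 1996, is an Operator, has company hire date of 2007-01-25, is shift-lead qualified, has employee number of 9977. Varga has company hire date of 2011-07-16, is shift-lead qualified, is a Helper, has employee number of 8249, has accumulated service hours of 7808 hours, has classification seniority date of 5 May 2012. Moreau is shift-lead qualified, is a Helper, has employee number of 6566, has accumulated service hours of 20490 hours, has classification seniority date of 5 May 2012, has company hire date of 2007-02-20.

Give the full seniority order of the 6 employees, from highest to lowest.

By classification: Takahashi and Beaumont (Lead Hand); then Chaudhari (Operator); then Varga and Moreau (Helper); then Espinoza (Probationary).
Takahashi and Beaumont are each shift-lead qualified, so the next rule applies.
Takahashi and Beaumont both have classification seniority date 23 May 1999, so the next rule applies.
Among Takahashi and Beaumont, by accumulated service hours (higher first): Takahashi (32576 hours) before Beaumont (7270 hours).
Varga and Moreau are each shift-lead qualified, so the next rule applies.
Varga and Moreau both have classification seniority date 5 May 2012, so the next rule applies.
Among Varga and Moreau, by accumulated service hours (lower first) (reversed rule for this group): Varga (7808 hours) before Moreau (20490 hours).
Full order: Takahashi, Beaumont, Chaudhari, Varga, Moreau, Espinoza.

Takahashi, Beaumont, Chaudhari, Varga, Moreau, Espinoza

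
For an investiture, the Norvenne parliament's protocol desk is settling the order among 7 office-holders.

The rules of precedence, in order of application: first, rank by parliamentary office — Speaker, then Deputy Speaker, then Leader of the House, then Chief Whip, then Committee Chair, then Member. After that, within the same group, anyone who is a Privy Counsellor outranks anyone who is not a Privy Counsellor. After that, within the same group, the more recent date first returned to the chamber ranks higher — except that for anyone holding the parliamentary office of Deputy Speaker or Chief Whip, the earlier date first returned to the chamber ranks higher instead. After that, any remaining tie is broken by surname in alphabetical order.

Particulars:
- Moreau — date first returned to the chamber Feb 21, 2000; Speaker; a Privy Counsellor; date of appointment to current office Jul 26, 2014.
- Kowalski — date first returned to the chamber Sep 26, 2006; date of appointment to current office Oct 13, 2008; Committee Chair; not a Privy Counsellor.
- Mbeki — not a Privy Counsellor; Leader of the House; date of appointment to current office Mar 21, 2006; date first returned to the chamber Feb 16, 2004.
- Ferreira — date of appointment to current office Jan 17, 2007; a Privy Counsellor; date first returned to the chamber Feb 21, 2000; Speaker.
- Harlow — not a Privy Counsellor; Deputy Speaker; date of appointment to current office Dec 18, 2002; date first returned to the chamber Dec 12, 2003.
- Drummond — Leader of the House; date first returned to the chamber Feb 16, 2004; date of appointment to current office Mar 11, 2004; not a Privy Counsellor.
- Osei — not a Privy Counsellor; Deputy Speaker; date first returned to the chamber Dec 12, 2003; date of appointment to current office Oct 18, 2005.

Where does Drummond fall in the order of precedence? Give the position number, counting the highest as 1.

By parliamentary office: Ferreira and Moreau (Speaker); then Harlow and Osei (Deputy Speaker); then Drummond and Mbeki (Leader of the House); then Kowalski (Committee Chair).
Ferreira and Moreau are each a Privy Counsellor, so the next rule applies.
Ferreira and Moreau both have date first returned to the chamber Feb 21, 2000, so the next rule applies.
Among Ferreira and Moreau, alphabetically by surname: Ferreira before Moreau.
Harlow and Osei are each not a Privy Counsellor, so the next rule applies.
Harlow and Osei both have date first returned to the chamber Dec 12, 2003, so the next rule applies.
Among Harlow and Osei, alphabetically by surname: Harlow before Osei.
Drummond and Mbeki are each not a Privy Counsellor, so the next rule applies.
Drummond and Mbeki both have date first returned to the chamber Feb 16, 2004, so the next rule applies.
Among Drummond and Mbeki, alphabetically by surname: Drummond before Mbeki.
Order: Ferreira, Moreau, Harlow, Osei, Drummond, Mbeki, Kowalski. So position 5.

5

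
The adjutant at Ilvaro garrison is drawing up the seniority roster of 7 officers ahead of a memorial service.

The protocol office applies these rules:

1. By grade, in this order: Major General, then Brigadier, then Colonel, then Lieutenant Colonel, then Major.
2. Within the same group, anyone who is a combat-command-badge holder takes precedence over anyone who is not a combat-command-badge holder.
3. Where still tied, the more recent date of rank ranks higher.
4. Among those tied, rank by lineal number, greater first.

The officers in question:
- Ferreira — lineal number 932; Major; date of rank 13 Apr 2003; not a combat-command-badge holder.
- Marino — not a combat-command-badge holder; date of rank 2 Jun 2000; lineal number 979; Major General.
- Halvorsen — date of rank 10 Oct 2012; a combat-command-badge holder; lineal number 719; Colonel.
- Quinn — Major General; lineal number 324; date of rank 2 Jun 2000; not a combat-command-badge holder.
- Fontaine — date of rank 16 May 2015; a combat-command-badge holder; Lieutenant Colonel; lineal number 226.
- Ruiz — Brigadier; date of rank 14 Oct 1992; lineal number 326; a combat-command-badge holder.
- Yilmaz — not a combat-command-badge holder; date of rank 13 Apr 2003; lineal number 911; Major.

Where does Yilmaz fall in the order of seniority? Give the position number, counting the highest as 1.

By grade: Marino and Quinn (Major General); then Ruiz (Brigadier); then Halvorsen (Colonel); then Fontaine (Lieutenant Colonel); then Ferreira and Yilmaz (Major).
Marino and Quinn are each not a combat-command-badge holder, so the next rule applies.
Marino and Quinn both have date of rank 2 Jun 2000, so the next rule applies.
Among Marino and Quinn, by lineal number (higher first): Marino (979) before Quinn (324).
Ferreira and Yilmaz are each not a combat-command-badge holder, so the next rule applies.
Ferreira and Yilmaz both have date of rank 13 Apr 2003, so the next rule applies.
Among Ferreira and Yilmaz, by lineal number (higher first): Ferreira (932) before Yilmaz (911).
Order: Marino, Quinn, Ruiz, Halvorsen, Fontaine, Ferreira, Yilmaz. So position 7.

7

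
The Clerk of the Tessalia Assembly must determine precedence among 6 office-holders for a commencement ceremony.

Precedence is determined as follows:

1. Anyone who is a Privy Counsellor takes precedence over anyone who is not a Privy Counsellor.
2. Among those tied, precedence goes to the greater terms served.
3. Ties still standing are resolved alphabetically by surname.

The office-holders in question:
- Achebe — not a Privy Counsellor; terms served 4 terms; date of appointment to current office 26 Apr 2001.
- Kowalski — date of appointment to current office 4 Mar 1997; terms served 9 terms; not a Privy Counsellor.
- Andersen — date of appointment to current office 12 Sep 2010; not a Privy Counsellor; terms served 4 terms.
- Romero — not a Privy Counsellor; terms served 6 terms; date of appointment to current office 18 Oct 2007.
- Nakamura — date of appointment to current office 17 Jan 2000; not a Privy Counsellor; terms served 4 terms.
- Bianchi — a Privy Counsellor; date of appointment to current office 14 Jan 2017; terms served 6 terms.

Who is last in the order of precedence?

By the first rule: Bianchi (a Privy Counsellor); then Kowalski, Romero, Achebe, Andersen and Nakamura (each not a Privy Counsellor).
Among Kowalski, Romero, Achebe, Andersen and Nakamura, by terms served (higher first): Kowalski (9 terms) before Romero (6 terms) before Achebe, Andersen and Nakamura (4 terms).
Among Achebe, Andersen and Nakamura, alphabetically by surname: Achebe before Andersen before Nakamura.
Order: Bianchi, Kowalski, Romero, Achebe, Andersen, Nakamura.

Nakamura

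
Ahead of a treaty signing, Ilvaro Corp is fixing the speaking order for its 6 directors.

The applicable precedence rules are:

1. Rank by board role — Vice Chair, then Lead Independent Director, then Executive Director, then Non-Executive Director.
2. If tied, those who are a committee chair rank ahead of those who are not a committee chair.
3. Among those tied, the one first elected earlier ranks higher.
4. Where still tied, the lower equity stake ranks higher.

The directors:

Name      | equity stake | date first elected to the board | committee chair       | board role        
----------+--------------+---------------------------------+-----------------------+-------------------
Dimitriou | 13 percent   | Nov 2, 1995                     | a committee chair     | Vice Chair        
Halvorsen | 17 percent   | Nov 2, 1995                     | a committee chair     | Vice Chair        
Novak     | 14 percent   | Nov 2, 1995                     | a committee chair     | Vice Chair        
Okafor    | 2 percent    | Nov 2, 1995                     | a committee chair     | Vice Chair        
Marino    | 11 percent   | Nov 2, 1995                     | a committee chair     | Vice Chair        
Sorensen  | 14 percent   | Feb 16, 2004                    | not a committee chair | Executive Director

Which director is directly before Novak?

By board role: Okafor, Marino, Dimitriou, Novak and Halvorsen (Vice Chair); then Sorensen (Executive Director).
Okafor, Marino, Dimitriou, Novak and Halvorsen are each a committee chair, so the next rule applies.
Okafor, Marino, Dimitriou, Novak and Halvorsen all have date first elected to the board Nov 2, 1995, so the next rule applies.
Among Okafor, Marino, Dimitriou, Novak and Halvorsen, by equity stake (lower first): Okafor (2 percent) before Marino (11 percent) before Dimitriou (13 percent) before Novak (14 percent) before Halvorsen (17 percent).
Order: Okafor, Marino, Dimitriou, Novak, Halvorsen, Sorensen.

Dimitriou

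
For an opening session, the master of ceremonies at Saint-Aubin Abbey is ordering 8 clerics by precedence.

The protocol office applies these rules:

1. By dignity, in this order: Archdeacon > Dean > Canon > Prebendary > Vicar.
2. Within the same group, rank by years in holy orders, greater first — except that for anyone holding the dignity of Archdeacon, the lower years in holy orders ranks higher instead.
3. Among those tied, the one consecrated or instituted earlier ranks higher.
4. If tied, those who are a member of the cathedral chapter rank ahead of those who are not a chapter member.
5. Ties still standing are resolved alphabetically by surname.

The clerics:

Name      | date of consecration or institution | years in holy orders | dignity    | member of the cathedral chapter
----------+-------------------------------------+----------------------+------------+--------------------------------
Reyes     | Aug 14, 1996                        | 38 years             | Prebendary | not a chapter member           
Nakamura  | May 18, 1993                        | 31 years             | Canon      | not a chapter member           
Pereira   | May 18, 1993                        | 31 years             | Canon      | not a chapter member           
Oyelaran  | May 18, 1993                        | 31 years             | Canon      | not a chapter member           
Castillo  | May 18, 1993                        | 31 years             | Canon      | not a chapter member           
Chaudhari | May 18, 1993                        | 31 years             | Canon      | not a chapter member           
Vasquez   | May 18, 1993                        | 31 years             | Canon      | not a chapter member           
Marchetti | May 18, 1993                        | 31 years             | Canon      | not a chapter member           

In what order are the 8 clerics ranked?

Castillo, Chaudhari, Marchetti, Nakamura, Oyelaran, Pereira, Vasquez, Reyes

By dignity: Castillo, Chaudhari, Marchetti, Nakamura, Oyelaran, Pereira and Vasquez (Canon); then Reyes (Prebendary).
Castillo, Chaudhari, Marchetti, Nakamura, Oyelaran, Pereira and Vasquez all have years in holy orders 31 years, so the next rule applies.
Castillo, Chaudhari, Marchetti, Nakamura, Oyelaran, Pereira and Vasquez all have date of consecration or institution May 18, 1993, so the next rule applies.
Castillo, Chaudhari, Marchetti, Nakamura, Oyelaran, Pereira and Vasquez are each not a chapter member, so the next rule applies.
Among Castillo, Chaudhari, Marchetti, Nakamura, Oyelaran, Pereira and Vasquez, alphabetically by surname: Castillo before Chaudhari before Marchetti before Nakamura before Oyelaran before Pereira before Vasquez.
Full order: Castillo, Chaudhari, Marchetti, Nakamura, Oyelaran, Pereira, Vasquez, Reyes.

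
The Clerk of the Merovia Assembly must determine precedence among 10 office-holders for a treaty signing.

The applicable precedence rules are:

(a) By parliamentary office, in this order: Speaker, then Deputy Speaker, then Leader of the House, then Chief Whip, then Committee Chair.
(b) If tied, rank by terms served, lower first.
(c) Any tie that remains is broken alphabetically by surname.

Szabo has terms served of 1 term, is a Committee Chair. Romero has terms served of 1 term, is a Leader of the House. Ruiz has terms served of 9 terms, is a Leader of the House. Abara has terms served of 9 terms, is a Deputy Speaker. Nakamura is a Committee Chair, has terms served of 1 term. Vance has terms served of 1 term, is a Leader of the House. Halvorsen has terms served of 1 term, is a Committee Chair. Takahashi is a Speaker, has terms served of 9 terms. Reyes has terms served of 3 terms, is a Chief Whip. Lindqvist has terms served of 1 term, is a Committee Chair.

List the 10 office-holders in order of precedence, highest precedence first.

By parliamentary office: Takahashi (Speaker); then Abara (Deputy Speaker); then Romero, Vance and Ruiz (Leader of the House); then Reyes (Chief Whip); then Halvorsen, Lindqvist, Nakamura and Szabo (Committee Chair).
Among Romero, Vance and Ruiz, by terms served (lower first): Romero and Vance (1 term) before Ruiz (9 terms).
Among Romero and Vance, alphabetically by surname: Romero before Vance.
Halvorsen, Lindqvist, Nakamura and Szabo all have terms served 1 term, so the next rule applies.
Among Halvorsen, Lindqvist, Nakamura and Szabo, alphabetically by surname: Halvorsen before Lindqvist before Nakamura before Szabo.
Full order: Takahashi, Abara, Romero, Vance, Ruiz, Reyes, Halvorsen, Lindqvist, Nakamura, Szabo.

Takahashi, Abara, Romero, Vance, Ruiz, Reyes, Halvorsen, Lindqvist, Nakamura, Szabo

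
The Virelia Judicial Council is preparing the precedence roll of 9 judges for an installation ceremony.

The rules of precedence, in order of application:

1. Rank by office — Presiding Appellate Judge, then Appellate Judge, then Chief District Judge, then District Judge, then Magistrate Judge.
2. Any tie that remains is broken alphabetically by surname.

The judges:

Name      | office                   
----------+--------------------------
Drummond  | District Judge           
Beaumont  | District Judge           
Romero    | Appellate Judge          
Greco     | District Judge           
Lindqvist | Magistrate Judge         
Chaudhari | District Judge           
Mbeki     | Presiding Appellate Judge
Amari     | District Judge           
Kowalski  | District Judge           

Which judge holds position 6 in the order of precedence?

Drummond

By office: Mbeki (Presiding Appellate Judge); then Romero (Appellate Judge); then Amari, Beaumont, Chaudhari, Drummond, Greco and Kowalski (District Judge); then Lindqvist (Magistrate Judge).
Among Amari, Beaumont, Chaudhari, Drummond, Greco and Kowalski, alphabetically by surname: Amari before Beaumont before Chaudhari before Drummond before Greco before Kowalski.
Order: Mbeki, Romero, Amari, Beaumont, Chaudhari, Drummond, Greco, Kowalski, Lindqvist.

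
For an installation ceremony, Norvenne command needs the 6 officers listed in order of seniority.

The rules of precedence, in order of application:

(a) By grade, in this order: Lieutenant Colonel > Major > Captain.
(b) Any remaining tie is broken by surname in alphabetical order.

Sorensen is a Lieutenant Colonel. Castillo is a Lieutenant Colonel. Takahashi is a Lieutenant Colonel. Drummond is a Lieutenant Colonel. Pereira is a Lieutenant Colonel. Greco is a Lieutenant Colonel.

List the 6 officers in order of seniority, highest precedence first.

By grade: Castillo, Drummond, Greco, Pereira, Sorensen and Takahashi (Lieutenant Colonel).
Among Castillo, Drummond, Greco, Pereira, Sorensen and Takahashi, alphabetically by surname: Castillo before Drummond before Greco before Pereira before Sorensen before Takahashi.
Full order: Castillo, Drummond, Greco, Pereira, Sorensen, Takahashi.

Castillo, Drummond, Greco, Pereira, Sorensen, Takahashi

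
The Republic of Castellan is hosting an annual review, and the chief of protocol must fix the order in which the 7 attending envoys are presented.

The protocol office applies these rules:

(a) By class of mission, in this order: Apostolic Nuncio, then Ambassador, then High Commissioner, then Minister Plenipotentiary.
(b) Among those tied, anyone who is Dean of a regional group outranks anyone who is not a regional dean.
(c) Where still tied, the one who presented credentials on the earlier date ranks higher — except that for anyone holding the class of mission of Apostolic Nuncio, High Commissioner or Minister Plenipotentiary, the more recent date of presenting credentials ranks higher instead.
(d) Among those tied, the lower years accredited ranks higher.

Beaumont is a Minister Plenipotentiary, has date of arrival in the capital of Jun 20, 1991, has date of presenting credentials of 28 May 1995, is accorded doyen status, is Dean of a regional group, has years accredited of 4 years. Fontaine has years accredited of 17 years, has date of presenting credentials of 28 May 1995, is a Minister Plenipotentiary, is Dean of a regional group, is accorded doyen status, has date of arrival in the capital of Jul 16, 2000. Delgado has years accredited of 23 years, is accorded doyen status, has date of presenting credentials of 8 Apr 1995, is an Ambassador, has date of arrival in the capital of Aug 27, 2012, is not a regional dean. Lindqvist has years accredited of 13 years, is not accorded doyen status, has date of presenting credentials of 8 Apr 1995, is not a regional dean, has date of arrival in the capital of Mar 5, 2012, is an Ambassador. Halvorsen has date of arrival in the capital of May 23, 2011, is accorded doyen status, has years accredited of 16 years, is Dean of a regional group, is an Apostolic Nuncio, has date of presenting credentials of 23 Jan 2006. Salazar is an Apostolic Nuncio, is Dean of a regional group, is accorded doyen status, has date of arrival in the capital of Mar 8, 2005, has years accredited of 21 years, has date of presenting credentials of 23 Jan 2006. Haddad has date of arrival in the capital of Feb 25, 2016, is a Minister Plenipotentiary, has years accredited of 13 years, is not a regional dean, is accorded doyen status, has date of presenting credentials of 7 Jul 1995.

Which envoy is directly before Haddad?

By class of mission: Halvorsen and Salazar (Apostolic Nuncio); then Lindqvist and Delgado (Ambassador); then Beaumont, Fontaine and Haddad (Minister Plenipotentiary).
Halvorsen and Salazar are each Dean of a regional group, so the next rule applies.
Halvorsen and Salazar both have date of presenting credentials 23 Jan 2006, so the next rule applies.
Among Halvorsen and Salazar, by years accredited (lower first): Halvorsen (16 years) before Salazar (21 years).
Lindqvist and Delgado are each not a regional dean, so the next rule applies.
Lindqvist and Delgado both have date of presenting credentials 8 Apr 1995, so the next rule applies.
Among Lindqvist and Delgado, by years accredited (lower first): Lindqvist (13 years) before Delgado (23 years).
Among Beaumont, Fontaine and Haddad, Dean of a regional group before not a regional dean: Beaumont and Fontaine (Dean of a regional group) before Haddad (not a regional dean).
Beaumont and Fontaine both have date of presenting credentials 28 May 1995, so the next rule applies.
Among Beaumont and Fontaine, by years accredited (lower first): Beaumont (4 years) before Fontaine (17 years).
Order: Halvorsen, Salazar, Lindqvist, Delgado, Beaumont, Fontaine, Haddad.

Fontaine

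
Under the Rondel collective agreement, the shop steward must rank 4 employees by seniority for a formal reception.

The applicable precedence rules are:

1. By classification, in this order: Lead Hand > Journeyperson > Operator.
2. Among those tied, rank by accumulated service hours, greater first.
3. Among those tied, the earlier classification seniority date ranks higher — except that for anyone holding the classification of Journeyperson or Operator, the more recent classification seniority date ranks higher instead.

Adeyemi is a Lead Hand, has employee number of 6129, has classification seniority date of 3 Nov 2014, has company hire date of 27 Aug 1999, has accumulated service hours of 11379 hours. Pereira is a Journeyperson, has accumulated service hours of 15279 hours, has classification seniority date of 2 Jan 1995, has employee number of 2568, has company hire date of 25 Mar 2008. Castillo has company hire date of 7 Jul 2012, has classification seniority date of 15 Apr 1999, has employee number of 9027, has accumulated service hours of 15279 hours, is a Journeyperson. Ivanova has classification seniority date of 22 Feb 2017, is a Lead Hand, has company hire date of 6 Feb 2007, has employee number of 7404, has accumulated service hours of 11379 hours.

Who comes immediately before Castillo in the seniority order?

Ivanova

By classification: Adeyemi and Ivanova (Lead Hand); then Castillo and Pereira (Journeyperson).
Adeyemi and Ivanova both have accumulated service hours 11379 hours, so the next rule applies.
Among Adeyemi and Ivanova, by classification seniority date (earlier first): Adeyemi (3 Nov 2014) before Ivanova (22 Feb 2017).
Castillo and Pereira both have accumulated service hours 15279 hours, so the next rule applies.
Among Castillo and Pereira, by classification seniority date (later first) (reversed rule for this group): Castillo (15 Apr 1999) before Pereira (2 Jan 1995).
Order: Adeyemi, Ivanova, Castillo, Pereira.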